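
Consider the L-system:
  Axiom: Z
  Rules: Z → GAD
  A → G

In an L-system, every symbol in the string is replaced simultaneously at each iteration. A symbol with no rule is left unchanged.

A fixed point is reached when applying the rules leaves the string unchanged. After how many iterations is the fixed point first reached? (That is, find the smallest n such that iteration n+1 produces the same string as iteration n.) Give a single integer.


Step 0: Z
Step 1: GAD
Step 2: GGD
Step 3: GGD  (unchanged — fixed point at step 2)

Answer: 2


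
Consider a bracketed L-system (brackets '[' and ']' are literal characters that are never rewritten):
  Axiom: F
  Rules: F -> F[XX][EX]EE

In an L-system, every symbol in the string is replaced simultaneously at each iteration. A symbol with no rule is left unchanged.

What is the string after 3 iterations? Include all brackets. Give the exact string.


Answer: F[XX][EX]EE[XX][EX]EE[XX][EX]EE

Derivation:
Step 0: F
Step 1: F[XX][EX]EE
Step 2: F[XX][EX]EE[XX][EX]EE
Step 3: F[XX][EX]EE[XX][EX]EE[XX][EX]EE


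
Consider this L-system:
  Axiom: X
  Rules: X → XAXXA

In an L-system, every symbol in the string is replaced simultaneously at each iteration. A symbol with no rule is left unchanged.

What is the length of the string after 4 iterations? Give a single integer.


Answer: 161

Derivation:
Step 0: length = 1
Step 1: length = 5
Step 2: length = 17
Step 3: length = 53
Step 4: length = 161


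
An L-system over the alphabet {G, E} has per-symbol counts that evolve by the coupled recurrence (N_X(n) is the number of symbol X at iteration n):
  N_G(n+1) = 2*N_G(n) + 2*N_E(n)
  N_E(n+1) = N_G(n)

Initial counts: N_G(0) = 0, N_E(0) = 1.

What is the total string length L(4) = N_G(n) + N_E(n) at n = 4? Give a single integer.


Step 0: N_G=0, N_E=1, L=1
Step 1: N_G=2, N_E=0, L=2
Step 2: N_G=4, N_E=2, L=6
Step 3: N_G=12, N_E=4, L=16
Step 4: N_G=32, N_E=12, L=44

Answer: 44


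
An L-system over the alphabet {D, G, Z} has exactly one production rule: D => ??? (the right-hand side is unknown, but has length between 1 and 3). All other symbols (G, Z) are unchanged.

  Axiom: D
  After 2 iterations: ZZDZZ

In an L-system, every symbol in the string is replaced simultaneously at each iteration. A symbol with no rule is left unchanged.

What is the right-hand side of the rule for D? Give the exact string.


Answer: ZDZ

Derivation:
Trying D => ZDZ:
  Step 0: D
  Step 1: ZDZ
  Step 2: ZZDZZ
Matches the given result.


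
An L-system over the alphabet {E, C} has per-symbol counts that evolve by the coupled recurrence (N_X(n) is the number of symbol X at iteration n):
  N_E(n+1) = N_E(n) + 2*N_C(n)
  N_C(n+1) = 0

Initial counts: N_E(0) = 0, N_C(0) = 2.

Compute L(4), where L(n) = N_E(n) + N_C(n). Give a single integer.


Answer: 4

Derivation:
Step 0: N_E=0, N_C=2, L=2
Step 1: N_E=4, N_C=0, L=4
Step 2: N_E=4, N_C=0, L=4
Step 3: N_E=4, N_C=0, L=4
Step 4: N_E=4, N_C=0, L=4


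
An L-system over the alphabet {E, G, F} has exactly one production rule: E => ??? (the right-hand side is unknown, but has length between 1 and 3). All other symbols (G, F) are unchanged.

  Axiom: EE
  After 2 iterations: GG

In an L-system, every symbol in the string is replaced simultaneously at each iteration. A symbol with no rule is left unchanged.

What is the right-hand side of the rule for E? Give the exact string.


Answer: G

Derivation:
Trying E => G:
  Step 0: EE
  Step 1: GG
  Step 2: GG
Matches the given result.


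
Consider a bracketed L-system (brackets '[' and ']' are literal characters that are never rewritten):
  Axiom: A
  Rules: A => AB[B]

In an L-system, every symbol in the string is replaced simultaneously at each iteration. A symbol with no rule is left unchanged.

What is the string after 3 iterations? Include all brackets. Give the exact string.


Answer: AB[B]B[B]B[B]

Derivation:
Step 0: A
Step 1: AB[B]
Step 2: AB[B]B[B]
Step 3: AB[B]B[B]B[B]


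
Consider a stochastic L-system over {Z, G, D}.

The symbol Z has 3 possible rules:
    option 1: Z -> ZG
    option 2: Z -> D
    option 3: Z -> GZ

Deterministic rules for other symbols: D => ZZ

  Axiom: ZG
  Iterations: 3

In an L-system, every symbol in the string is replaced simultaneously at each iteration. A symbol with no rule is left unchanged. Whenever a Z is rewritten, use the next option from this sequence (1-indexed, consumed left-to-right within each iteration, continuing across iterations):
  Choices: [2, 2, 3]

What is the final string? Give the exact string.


Answer: DGZG

Derivation:
Step 0: ZG
Step 1: DG  (used choices [2])
Step 2: ZZG  (used choices [])
Step 3: DGZG  (used choices [2, 3])


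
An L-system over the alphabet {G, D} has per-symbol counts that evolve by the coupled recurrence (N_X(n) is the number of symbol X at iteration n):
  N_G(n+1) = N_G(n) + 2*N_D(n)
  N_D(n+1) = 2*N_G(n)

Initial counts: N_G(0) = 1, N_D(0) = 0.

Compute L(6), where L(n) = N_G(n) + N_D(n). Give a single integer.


Answer: 311

Derivation:
Step 0: N_G=1, N_D=0, L=1
Step 1: N_G=1, N_D=2, L=3
Step 2: N_G=5, N_D=2, L=7
Step 3: N_G=9, N_D=10, L=19
Step 4: N_G=29, N_D=18, L=47
Step 5: N_G=65, N_D=58, L=123
Step 6: N_G=181, N_D=130, L=311


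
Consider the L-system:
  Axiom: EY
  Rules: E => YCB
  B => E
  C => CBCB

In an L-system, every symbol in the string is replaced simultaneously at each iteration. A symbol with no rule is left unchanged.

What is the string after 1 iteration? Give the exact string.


Answer: YCBY

Derivation:
Step 0: EY
Step 1: YCBY


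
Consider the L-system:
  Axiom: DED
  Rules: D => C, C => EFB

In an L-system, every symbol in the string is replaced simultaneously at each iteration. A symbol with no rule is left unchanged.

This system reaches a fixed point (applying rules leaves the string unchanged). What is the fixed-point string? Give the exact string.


Answer: EFBEEFB

Derivation:
Step 0: DED
Step 1: CEC
Step 2: EFBEEFB
Step 3: EFBEEFB  (unchanged — fixed point at step 2)


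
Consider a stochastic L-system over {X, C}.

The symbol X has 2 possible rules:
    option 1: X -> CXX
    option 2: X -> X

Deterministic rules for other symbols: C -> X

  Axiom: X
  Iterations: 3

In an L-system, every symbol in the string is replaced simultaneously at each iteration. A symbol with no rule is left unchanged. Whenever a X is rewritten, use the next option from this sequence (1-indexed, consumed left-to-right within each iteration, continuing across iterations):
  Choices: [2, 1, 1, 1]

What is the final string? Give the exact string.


Step 0: X
Step 1: X  (used choices [2])
Step 2: CXX  (used choices [1])
Step 3: XCXXCXX  (used choices [1, 1])

Answer: XCXXCXX


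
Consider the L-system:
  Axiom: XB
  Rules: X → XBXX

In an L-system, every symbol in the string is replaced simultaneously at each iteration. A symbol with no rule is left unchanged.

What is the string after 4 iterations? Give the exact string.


Step 0: XB
Step 1: XBXXB
Step 2: XBXXBXBXXXBXXB
Step 3: XBXXBXBXXXBXXBXBXXBXBXXXBXXXBXXBXBXXXBXXB
Step 4: XBXXBXBXXXBXXBXBXXBXBXXXBXXXBXXBXBXXXBXXBXBXXBXBXXXBXXBXBXXBXBXXXBXXXBXXBXBXXXBXXXBXXBXBXXXBXXBXBXXBXBXXXBXXXBXXBXBXXXBXXB

Answer: XBXXBXBXXXBXXBXBXXBXBXXXBXXXBXXBXBXXXBXXBXBXXBXBXXXBXXBXBXXBXBXXXBXXXBXXBXBXXXBXXXBXXBXBXXXBXXBXBXXBXBXXXBXXXBXXBXBXXXBXXB


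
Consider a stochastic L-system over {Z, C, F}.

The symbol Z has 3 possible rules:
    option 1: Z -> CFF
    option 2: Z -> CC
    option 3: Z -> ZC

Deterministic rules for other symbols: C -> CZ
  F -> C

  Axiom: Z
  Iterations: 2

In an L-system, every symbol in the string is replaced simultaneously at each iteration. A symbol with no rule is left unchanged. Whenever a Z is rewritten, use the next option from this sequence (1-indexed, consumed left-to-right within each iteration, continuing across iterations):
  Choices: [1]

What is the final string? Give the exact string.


Step 0: Z
Step 1: CFF  (used choices [1])
Step 2: CZCC  (used choices [])

Answer: CZCC


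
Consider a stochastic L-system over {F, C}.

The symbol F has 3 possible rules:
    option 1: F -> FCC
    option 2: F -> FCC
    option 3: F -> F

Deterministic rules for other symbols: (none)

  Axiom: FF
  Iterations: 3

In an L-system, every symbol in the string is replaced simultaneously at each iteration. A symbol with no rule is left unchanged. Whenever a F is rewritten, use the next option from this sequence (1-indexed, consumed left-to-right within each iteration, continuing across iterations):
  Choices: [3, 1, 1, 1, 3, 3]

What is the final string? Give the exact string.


Step 0: FF
Step 1: FFCC  (used choices [3, 1])
Step 2: FCCFCCCC  (used choices [1, 1])
Step 3: FCCFCCCC  (used choices [3, 3])

Answer: FCCFCCCC


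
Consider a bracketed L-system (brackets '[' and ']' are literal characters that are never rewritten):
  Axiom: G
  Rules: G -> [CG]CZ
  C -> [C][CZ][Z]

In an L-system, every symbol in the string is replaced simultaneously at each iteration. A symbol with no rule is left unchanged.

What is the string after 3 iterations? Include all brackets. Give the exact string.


Step 0: G
Step 1: [CG]CZ
Step 2: [[C][CZ][Z][CG]CZ][C][CZ][Z]Z
Step 3: [[[C][CZ][Z]][[C][CZ][Z]Z][Z][[C][CZ][Z][CG]CZ][C][CZ][Z]Z][[C][CZ][Z]][[C][CZ][Z]Z][Z]Z

Answer: [[[C][CZ][Z]][[C][CZ][Z]Z][Z][[C][CZ][Z][CG]CZ][C][CZ][Z]Z][[C][CZ][Z]][[C][CZ][Z]Z][Z]Z


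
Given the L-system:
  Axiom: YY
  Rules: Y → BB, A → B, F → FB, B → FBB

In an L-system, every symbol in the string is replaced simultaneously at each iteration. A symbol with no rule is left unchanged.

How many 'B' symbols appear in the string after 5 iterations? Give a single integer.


Answer: 136

Derivation:
Step 0: YY  (0 'B')
Step 1: BBBB  (4 'B')
Step 2: FBBFBBFBBFBB  (8 'B')
Step 3: FBFBBFBBFBFBBFBBFBFBBFBBFBFBBFBB  (20 'B')
Step 4: FBFBBFBFBBFBBFBFBBFBBFBFBBFBFBBFBBFBFBBFBBFBFBBFBFBBFBBFBFBBFBBFBFBBFBFBBFBBFBFBBFBB  (52 'B')
Step 5: FBFBBFBFBBFBBFBFBBFBFBBFBBFBFBBFBBFBFBBFBFBBFBBFBFBBFBBFBFBBFBFBBFBBFBFBBFBFBBFBBFBFBBFBBFBFBBFBFBBFBBFBFBBFBBFBFBBFBFBBFBBFBFBBFBFBBFBBFBFBBFBBFBFBBFBFBBFBBFBFBBFBBFBFBBFBFBBFBBFBFBBFBFBBFBBFBFBBFBBFBFBBFBFBBFBBFBFBBFBB  (136 'B')


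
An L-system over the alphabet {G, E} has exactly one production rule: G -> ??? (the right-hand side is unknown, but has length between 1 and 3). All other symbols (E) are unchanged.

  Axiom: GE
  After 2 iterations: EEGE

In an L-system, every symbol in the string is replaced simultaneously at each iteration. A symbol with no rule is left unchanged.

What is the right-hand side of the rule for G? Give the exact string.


Answer: EG

Derivation:
Trying G -> EG:
  Step 0: GE
  Step 1: EGE
  Step 2: EEGE
Matches the given result.


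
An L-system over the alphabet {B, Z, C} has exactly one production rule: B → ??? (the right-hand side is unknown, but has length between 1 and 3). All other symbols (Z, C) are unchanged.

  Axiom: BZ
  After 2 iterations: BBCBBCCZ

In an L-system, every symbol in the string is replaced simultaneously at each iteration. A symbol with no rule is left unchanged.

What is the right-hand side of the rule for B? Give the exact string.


Answer: BBC

Derivation:
Trying B → BBC:
  Step 0: BZ
  Step 1: BBCZ
  Step 2: BBCBBCCZ
Matches the given result.


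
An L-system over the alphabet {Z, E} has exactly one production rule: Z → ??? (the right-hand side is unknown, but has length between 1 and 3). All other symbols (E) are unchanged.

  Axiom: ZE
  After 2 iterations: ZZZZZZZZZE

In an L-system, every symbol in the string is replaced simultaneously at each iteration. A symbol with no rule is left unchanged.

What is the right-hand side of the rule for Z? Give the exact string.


Trying Z → ZZZ:
  Step 0: ZE
  Step 1: ZZZE
  Step 2: ZZZZZZZZZE
Matches the given result.

Answer: ZZZ


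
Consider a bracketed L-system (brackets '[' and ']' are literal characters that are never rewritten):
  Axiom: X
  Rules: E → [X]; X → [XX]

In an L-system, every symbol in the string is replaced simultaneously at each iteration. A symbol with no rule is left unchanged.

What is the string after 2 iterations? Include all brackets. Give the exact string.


Step 0: X
Step 1: [XX]
Step 2: [[XX][XX]]

Answer: [[XX][XX]]


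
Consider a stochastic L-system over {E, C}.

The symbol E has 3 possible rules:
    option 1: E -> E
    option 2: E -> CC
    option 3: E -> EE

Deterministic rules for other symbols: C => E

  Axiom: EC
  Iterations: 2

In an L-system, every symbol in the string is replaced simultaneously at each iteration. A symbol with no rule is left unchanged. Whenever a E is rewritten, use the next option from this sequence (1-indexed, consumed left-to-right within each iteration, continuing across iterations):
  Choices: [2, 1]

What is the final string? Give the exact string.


Step 0: EC
Step 1: CCE  (used choices [2])
Step 2: EEE  (used choices [1])

Answer: EEE


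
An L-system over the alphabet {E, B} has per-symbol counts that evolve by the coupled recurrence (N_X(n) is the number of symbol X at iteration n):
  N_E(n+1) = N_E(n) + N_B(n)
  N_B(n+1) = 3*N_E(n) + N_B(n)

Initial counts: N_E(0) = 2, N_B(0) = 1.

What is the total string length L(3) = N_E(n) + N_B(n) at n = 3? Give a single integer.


Answer: 72

Derivation:
Step 0: N_E=2, N_B=1, L=3
Step 1: N_E=3, N_B=7, L=10
Step 2: N_E=10, N_B=16, L=26
Step 3: N_E=26, N_B=46, L=72


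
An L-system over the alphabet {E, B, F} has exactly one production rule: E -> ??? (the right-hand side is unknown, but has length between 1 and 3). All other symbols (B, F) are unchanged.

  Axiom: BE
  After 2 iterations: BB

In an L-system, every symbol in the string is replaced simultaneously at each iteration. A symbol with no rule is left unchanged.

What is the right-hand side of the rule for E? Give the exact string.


Trying E -> B:
  Step 0: BE
  Step 1: BB
  Step 2: BB
Matches the given result.

Answer: B


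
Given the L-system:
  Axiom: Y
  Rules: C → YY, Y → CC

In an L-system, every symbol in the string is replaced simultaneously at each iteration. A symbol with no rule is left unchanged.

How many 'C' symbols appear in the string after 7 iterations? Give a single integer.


Answer: 128

Derivation:
Step 0: Y  (0 'C')
Step 1: CC  (2 'C')
Step 2: YYYY  (0 'C')
Step 3: CCCCCCCC  (8 'C')
Step 4: YYYYYYYYYYYYYYYY  (0 'C')
Step 5: CCCCCCCCCCCCCCCCCCCCCCCCCCCCCCCC  (32 'C')
Step 6: YYYYYYYYYYYYYYYYYYYYYYYYYYYYYYYYYYYYYYYYYYYYYYYYYYYYYYYYYYYYYYYY  (0 'C')
Step 7: CCCCCCCCCCCCCCCCCCCCCCCCCCCCCCCCCCCCCCCCCCCCCCCCCCCCCCCCCCCCCCCCCCCCCCCCCCCCCCCCCCCCCCCCCCCCCCCCCCCCCCCCCCCCCCCCCCCCCCCCCCCCCCCC  (128 'C')


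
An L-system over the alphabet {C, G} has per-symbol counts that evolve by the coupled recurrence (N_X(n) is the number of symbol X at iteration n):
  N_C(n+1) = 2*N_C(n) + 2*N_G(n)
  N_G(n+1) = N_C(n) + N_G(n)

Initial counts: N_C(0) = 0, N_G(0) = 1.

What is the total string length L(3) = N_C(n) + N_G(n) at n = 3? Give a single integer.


Answer: 27

Derivation:
Step 0: N_C=0, N_G=1, L=1
Step 1: N_C=2, N_G=1, L=3
Step 2: N_C=6, N_G=3, L=9
Step 3: N_C=18, N_G=9, L=27


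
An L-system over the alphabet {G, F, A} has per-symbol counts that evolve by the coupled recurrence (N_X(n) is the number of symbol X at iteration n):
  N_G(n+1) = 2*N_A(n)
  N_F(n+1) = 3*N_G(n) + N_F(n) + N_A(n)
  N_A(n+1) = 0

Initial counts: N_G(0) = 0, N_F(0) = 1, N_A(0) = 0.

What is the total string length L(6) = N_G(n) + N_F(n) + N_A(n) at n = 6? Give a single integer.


Answer: 1

Derivation:
Step 0: N_G=0, N_F=1, N_A=0, L=1
Step 1: N_G=0, N_F=1, N_A=0, L=1
Step 2: N_G=0, N_F=1, N_A=0, L=1
Step 3: N_G=0, N_F=1, N_A=0, L=1
Step 4: N_G=0, N_F=1, N_A=0, L=1
Step 5: N_G=0, N_F=1, N_A=0, L=1
Step 6: N_G=0, N_F=1, N_A=0, L=1


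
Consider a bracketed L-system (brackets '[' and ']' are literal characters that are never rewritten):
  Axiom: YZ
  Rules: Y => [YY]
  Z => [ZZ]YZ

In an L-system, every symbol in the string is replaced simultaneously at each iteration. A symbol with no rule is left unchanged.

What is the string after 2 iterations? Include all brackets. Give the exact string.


Answer: [[YY][YY]][[ZZ]YZ[ZZ]YZ][YY][ZZ]YZ

Derivation:
Step 0: YZ
Step 1: [YY][ZZ]YZ
Step 2: [[YY][YY]][[ZZ]YZ[ZZ]YZ][YY][ZZ]YZ


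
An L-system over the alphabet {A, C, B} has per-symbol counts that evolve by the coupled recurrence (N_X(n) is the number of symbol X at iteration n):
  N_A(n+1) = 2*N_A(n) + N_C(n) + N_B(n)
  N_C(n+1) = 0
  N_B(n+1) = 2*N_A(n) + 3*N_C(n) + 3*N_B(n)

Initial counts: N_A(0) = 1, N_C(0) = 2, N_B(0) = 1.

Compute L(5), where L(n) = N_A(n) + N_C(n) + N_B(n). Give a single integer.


Step 0: N_A=1, N_C=2, N_B=1, L=4
Step 1: N_A=5, N_C=0, N_B=11, L=16
Step 2: N_A=21, N_C=0, N_B=43, L=64
Step 3: N_A=85, N_C=0, N_B=171, L=256
Step 4: N_A=341, N_C=0, N_B=683, L=1024
Step 5: N_A=1365, N_C=0, N_B=2731, L=4096

Answer: 4096


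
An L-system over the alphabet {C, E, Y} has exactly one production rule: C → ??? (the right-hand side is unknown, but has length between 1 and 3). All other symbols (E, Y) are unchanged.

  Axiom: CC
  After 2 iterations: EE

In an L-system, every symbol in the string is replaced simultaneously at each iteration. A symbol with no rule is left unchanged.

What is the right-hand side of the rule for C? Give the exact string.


Answer: E

Derivation:
Trying C → E:
  Step 0: CC
  Step 1: EE
  Step 2: EE
Matches the given result.


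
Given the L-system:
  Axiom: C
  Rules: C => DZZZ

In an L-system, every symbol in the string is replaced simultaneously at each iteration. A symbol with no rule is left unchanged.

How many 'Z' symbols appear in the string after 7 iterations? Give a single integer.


Step 0: C  (0 'Z')
Step 1: DZZZ  (3 'Z')
Step 2: DZZZ  (3 'Z')
Step 3: DZZZ  (3 'Z')
Step 4: DZZZ  (3 'Z')
Step 5: DZZZ  (3 'Z')
Step 6: DZZZ  (3 'Z')
Step 7: DZZZ  (3 'Z')

Answer: 3


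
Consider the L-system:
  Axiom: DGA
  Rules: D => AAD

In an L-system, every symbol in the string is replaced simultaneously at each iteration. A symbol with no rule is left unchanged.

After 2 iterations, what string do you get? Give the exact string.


Step 0: DGA
Step 1: AADGA
Step 2: AAAADGA

Answer: AAAADGA


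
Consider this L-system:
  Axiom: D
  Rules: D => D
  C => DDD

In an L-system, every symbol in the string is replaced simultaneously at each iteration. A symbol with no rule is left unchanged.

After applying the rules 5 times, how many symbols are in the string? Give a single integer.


Step 0: length = 1
Step 1: length = 1
Step 2: length = 1
Step 3: length = 1
Step 4: length = 1
Step 5: length = 1

Answer: 1


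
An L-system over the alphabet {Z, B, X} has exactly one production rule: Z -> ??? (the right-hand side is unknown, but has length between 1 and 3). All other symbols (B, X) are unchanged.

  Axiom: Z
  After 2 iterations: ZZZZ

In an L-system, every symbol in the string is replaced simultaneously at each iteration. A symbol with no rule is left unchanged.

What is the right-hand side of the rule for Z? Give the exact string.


Trying Z -> ZZ:
  Step 0: Z
  Step 1: ZZ
  Step 2: ZZZZ
Matches the given result.

Answer: ZZ


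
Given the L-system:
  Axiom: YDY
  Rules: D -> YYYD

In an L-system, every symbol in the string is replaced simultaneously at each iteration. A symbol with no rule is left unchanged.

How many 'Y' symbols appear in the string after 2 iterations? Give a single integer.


Answer: 8

Derivation:
Step 0: YDY  (2 'Y')
Step 1: YYYYDY  (5 'Y')
Step 2: YYYYYYYDY  (8 'Y')


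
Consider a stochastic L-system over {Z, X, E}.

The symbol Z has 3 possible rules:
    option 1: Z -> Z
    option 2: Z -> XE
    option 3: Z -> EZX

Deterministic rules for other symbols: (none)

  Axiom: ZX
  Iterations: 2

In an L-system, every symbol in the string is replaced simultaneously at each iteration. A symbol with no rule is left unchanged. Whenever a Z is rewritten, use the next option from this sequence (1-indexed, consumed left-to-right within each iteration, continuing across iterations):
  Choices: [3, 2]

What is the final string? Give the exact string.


Answer: EXEXX

Derivation:
Step 0: ZX
Step 1: EZXX  (used choices [3])
Step 2: EXEXX  (used choices [2])


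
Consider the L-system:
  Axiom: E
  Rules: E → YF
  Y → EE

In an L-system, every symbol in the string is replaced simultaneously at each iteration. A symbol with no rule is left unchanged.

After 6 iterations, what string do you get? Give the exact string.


Answer: EEFEEFFEEFEEFFF

Derivation:
Step 0: E
Step 1: YF
Step 2: EEF
Step 3: YFYFF
Step 4: EEFEEFF
Step 5: YFYFFYFYFFF
Step 6: EEFEEFFEEFEEFFF


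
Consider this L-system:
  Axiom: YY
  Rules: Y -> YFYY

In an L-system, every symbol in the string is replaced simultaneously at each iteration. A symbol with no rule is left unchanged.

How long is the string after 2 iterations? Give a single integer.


Answer: 26

Derivation:
Step 0: length = 2
Step 1: length = 8
Step 2: length = 26


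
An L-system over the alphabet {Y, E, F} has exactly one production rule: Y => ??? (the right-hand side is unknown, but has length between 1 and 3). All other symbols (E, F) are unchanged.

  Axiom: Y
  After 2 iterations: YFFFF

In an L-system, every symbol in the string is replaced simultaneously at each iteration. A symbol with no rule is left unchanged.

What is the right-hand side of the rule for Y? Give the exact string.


Answer: YFF

Derivation:
Trying Y => YFF:
  Step 0: Y
  Step 1: YFF
  Step 2: YFFFF
Matches the given result.


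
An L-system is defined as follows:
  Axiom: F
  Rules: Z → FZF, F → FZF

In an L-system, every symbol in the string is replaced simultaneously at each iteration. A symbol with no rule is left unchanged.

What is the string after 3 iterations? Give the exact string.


Step 0: F
Step 1: FZF
Step 2: FZFFZFFZF
Step 3: FZFFZFFZFFZFFZFFZFFZFFZFFZF

Answer: FZFFZFFZFFZFFZFFZFFZFFZFFZF


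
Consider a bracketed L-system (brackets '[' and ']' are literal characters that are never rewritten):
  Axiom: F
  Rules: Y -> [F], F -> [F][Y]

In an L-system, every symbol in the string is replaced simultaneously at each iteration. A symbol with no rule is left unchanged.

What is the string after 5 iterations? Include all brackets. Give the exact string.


Answer: [[[[[F][Y]][[F]]][[[F][Y]]]][[[[F][Y]][[F]]]]][[[[[F][Y]][[F]]][[[F][Y]]]]]

Derivation:
Step 0: F
Step 1: [F][Y]
Step 2: [[F][Y]][[F]]
Step 3: [[[F][Y]][[F]]][[[F][Y]]]
Step 4: [[[[F][Y]][[F]]][[[F][Y]]]][[[[F][Y]][[F]]]]
Step 5: [[[[[F][Y]][[F]]][[[F][Y]]]][[[[F][Y]][[F]]]]][[[[[F][Y]][[F]]][[[F][Y]]]]]


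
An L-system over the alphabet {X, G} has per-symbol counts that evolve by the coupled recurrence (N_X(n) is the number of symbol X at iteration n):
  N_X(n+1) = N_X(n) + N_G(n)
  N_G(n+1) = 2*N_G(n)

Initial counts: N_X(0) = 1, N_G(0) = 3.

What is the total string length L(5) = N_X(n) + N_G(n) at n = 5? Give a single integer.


Answer: 190

Derivation:
Step 0: N_X=1, N_G=3, L=4
Step 1: N_X=4, N_G=6, L=10
Step 2: N_X=10, N_G=12, L=22
Step 3: N_X=22, N_G=24, L=46
Step 4: N_X=46, N_G=48, L=94
Step 5: N_X=94, N_G=96, L=190


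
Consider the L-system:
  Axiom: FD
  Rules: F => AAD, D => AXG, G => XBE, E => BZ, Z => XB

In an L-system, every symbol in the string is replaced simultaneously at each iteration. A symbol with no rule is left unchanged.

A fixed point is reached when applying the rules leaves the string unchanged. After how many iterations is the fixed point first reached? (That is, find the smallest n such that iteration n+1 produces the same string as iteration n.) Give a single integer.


Answer: 5

Derivation:
Step 0: FD
Step 1: AADAXG
Step 2: AAAXGAXXBE
Step 3: AAAXXBEAXXBBZ
Step 4: AAAXXBBZAXXBBXB
Step 5: AAAXXBBXBAXXBBXB
Step 6: AAAXXBBXBAXXBBXB  (unchanged — fixed point at step 5)


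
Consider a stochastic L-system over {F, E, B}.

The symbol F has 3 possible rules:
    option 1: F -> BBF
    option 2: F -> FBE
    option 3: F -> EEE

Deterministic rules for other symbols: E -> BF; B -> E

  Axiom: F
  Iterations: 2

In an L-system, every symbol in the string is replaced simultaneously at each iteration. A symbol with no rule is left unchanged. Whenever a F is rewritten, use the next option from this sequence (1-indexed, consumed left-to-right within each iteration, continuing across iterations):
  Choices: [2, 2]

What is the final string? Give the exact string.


Answer: FBEEBF

Derivation:
Step 0: F
Step 1: FBE  (used choices [2])
Step 2: FBEEBF  (used choices [2])


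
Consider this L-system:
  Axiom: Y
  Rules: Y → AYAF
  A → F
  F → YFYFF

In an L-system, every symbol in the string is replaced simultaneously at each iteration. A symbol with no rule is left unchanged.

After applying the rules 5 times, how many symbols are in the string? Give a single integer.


Step 0: length = 1
Step 1: length = 4
Step 2: length = 11
Step 3: length = 44
Step 4: length = 181
Step 5: length = 724

Answer: 724


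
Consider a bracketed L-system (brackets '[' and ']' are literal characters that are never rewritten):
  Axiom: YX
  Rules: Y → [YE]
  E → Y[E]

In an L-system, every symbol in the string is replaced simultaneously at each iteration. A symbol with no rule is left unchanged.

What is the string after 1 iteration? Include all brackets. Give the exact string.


Answer: [YE]X

Derivation:
Step 0: YX
Step 1: [YE]X


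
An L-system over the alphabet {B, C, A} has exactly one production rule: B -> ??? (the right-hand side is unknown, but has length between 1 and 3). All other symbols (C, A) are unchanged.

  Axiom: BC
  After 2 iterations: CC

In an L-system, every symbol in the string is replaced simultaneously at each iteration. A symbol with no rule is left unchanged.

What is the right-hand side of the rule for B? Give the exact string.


Trying B -> C:
  Step 0: BC
  Step 1: CC
  Step 2: CC
Matches the given result.

Answer: C


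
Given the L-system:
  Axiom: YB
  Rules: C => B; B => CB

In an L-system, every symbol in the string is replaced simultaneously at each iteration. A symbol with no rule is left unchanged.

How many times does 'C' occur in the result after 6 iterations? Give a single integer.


Answer: 8

Derivation:
Step 0: YB  (0 'C')
Step 1: YCB  (1 'C')
Step 2: YBCB  (1 'C')
Step 3: YCBBCB  (2 'C')
Step 4: YBCBCBBCB  (3 'C')
Step 5: YCBBCBBCBCBBCB  (5 'C')
Step 6: YBCBCBBCBCBBCBBCBCBBCB  (8 'C')


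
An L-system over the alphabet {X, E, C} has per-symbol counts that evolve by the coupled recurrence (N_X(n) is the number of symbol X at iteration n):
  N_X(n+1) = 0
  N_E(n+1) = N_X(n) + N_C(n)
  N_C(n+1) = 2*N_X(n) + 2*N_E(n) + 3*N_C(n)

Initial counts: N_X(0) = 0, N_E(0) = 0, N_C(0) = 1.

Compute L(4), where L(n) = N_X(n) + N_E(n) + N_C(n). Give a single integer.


Answer: 178

Derivation:
Step 0: N_X=0, N_E=0, N_C=1, L=1
Step 1: N_X=0, N_E=1, N_C=3, L=4
Step 2: N_X=0, N_E=3, N_C=11, L=14
Step 3: N_X=0, N_E=11, N_C=39, L=50
Step 4: N_X=0, N_E=39, N_C=139, L=178


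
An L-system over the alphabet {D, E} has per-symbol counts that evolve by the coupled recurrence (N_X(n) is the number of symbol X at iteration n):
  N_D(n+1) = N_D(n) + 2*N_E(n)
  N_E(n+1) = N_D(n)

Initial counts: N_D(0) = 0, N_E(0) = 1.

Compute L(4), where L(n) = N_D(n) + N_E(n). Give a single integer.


Answer: 16

Derivation:
Step 0: N_D=0, N_E=1, L=1
Step 1: N_D=2, N_E=0, L=2
Step 2: N_D=2, N_E=2, L=4
Step 3: N_D=6, N_E=2, L=8
Step 4: N_D=10, N_E=6, L=16


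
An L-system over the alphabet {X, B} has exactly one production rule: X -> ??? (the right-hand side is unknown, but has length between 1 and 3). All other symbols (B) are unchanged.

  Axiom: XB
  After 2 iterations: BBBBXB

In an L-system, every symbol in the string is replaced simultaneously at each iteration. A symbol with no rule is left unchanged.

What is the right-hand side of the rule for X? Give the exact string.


Answer: BBX

Derivation:
Trying X -> BBX:
  Step 0: XB
  Step 1: BBXB
  Step 2: BBBBXB
Matches the given result.


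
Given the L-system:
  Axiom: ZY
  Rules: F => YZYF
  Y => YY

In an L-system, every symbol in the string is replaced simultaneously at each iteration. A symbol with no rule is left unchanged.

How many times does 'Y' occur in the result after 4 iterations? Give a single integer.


Answer: 16

Derivation:
Step 0: ZY  (1 'Y')
Step 1: ZYY  (2 'Y')
Step 2: ZYYYY  (4 'Y')
Step 3: ZYYYYYYYY  (8 'Y')
Step 4: ZYYYYYYYYYYYYYYYY  (16 'Y')


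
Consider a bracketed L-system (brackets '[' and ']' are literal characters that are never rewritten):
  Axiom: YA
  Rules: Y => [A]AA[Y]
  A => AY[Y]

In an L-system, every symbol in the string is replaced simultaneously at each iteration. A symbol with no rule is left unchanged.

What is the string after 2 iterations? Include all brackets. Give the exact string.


Answer: [AY[Y]]AY[Y]AY[Y][[A]AA[Y]]AY[Y][A]AA[Y][[A]AA[Y]]

Derivation:
Step 0: YA
Step 1: [A]AA[Y]AY[Y]
Step 2: [AY[Y]]AY[Y]AY[Y][[A]AA[Y]]AY[Y][A]AA[Y][[A]AA[Y]]


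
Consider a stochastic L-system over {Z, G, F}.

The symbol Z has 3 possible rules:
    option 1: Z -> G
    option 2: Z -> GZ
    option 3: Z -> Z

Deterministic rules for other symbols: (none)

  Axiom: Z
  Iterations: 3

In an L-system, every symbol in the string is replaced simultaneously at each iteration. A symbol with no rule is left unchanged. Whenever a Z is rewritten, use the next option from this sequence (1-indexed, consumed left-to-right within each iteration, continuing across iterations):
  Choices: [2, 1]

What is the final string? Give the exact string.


Answer: GG

Derivation:
Step 0: Z
Step 1: GZ  (used choices [2])
Step 2: GG  (used choices [1])
Step 3: GG  (used choices [])


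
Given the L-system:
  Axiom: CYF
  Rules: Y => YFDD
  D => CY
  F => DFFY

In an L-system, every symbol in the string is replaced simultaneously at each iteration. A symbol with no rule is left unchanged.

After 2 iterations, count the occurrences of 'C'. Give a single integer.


Answer: 4

Derivation:
Step 0: CYF  (1 'C')
Step 1: CYFDDDFFY  (1 'C')
Step 2: CYFDDDFFYCYCYCYDFFYDFFYYFDD  (4 'C')


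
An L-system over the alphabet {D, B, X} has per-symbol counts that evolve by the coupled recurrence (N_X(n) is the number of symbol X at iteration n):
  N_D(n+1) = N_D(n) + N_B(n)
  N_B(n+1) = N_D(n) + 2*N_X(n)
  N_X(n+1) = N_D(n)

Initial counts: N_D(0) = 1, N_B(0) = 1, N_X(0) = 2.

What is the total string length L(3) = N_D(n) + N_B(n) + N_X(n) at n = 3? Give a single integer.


Answer: 29

Derivation:
Step 0: N_D=1, N_B=1, N_X=2, L=4
Step 1: N_D=2, N_B=5, N_X=1, L=8
Step 2: N_D=7, N_B=4, N_X=2, L=13
Step 3: N_D=11, N_B=11, N_X=7, L=29


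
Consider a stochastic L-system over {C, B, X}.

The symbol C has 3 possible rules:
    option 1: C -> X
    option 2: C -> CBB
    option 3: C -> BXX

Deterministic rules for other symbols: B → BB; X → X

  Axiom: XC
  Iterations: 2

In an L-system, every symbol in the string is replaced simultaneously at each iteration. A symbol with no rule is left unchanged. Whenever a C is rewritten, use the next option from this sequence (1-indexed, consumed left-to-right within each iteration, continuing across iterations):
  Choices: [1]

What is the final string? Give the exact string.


Answer: XX

Derivation:
Step 0: XC
Step 1: XX  (used choices [1])
Step 2: XX  (used choices [])


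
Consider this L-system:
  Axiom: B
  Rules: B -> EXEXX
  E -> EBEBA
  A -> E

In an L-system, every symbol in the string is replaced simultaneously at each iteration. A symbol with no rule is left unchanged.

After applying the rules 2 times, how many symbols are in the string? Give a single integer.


Answer: 13

Derivation:
Step 0: length = 1
Step 1: length = 5
Step 2: length = 13


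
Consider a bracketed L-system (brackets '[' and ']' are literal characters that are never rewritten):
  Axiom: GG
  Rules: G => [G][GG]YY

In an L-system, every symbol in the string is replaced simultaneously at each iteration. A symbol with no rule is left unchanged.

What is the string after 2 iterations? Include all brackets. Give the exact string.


Step 0: GG
Step 1: [G][GG]YY[G][GG]YY
Step 2: [[G][GG]YY][[G][GG]YY[G][GG]YY]YY[[G][GG]YY][[G][GG]YY[G][GG]YY]YY

Answer: [[G][GG]YY][[G][GG]YY[G][GG]YY]YY[[G][GG]YY][[G][GG]YY[G][GG]YY]YY


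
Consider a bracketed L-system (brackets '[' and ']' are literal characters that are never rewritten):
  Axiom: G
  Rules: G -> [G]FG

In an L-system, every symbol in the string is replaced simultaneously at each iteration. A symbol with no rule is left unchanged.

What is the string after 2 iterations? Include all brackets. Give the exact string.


Answer: [[G]FG]F[G]FG

Derivation:
Step 0: G
Step 1: [G]FG
Step 2: [[G]FG]F[G]FG


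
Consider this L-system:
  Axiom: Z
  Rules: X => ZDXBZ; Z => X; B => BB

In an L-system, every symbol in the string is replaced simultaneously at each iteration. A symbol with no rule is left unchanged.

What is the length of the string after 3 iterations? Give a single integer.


Step 0: length = 1
Step 1: length = 1
Step 2: length = 5
Step 3: length = 10

Answer: 10


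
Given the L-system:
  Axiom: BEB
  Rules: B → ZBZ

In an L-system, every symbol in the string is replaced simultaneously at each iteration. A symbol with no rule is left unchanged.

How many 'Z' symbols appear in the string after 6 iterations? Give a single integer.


Step 0: BEB  (0 'Z')
Step 1: ZBZEZBZ  (4 'Z')
Step 2: ZZBZZEZZBZZ  (8 'Z')
Step 3: ZZZBZZZEZZZBZZZ  (12 'Z')
Step 4: ZZZZBZZZZEZZZZBZZZZ  (16 'Z')
Step 5: ZZZZZBZZZZZEZZZZZBZZZZZ  (20 'Z')
Step 6: ZZZZZZBZZZZZZEZZZZZZBZZZZZZ  (24 'Z')

Answer: 24


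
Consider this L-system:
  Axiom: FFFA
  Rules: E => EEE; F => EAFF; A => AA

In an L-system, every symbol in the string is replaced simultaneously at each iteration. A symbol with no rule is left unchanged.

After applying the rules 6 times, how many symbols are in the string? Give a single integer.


Answer: 2827

Derivation:
Step 0: length = 4
Step 1: length = 14
Step 2: length = 43
Step 3: length = 125
Step 4: length = 355
Step 5: length = 1001
Step 6: length = 2827


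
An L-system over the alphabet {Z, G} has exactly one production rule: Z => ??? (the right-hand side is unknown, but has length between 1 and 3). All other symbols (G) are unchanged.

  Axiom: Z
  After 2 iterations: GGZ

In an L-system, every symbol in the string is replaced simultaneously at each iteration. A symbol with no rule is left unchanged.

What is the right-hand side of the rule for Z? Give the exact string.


Trying Z => GZ:
  Step 0: Z
  Step 1: GZ
  Step 2: GGZ
Matches the given result.

Answer: GZ


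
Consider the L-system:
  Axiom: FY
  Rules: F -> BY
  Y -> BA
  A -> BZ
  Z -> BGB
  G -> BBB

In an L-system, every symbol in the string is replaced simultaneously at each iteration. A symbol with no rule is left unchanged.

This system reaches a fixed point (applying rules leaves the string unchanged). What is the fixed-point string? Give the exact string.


Answer: BBBBBBBBBBBBBBB

Derivation:
Step 0: FY
Step 1: BYBA
Step 2: BBABBZ
Step 3: BBBZBBBGB
Step 4: BBBBGBBBBBBBB
Step 5: BBBBBBBBBBBBBBB
Step 6: BBBBBBBBBBBBBBB  (unchanged — fixed point at step 5)


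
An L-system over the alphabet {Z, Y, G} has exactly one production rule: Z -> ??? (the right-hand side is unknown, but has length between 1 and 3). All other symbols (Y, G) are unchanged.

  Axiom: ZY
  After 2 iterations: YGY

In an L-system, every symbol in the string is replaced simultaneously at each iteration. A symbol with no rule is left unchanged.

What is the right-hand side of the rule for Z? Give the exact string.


Trying Z -> YG:
  Step 0: ZY
  Step 1: YGY
  Step 2: YGY
Matches the given result.

Answer: YG


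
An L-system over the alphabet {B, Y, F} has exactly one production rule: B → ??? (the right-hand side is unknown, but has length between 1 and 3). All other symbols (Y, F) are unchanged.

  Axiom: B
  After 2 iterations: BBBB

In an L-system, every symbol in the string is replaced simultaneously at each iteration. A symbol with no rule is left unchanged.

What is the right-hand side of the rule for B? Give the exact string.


Trying B → BB:
  Step 0: B
  Step 1: BB
  Step 2: BBBB
Matches the given result.

Answer: BB


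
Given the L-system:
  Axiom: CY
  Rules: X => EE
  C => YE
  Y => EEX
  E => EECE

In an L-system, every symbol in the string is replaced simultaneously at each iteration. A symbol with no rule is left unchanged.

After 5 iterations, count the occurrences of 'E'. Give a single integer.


Answer: 529

Derivation:
Step 0: CY  (0 'E')
Step 1: YEEEX  (3 'E')
Step 2: EEXEECEEECEEECEEE  (13 'E')
Step 3: EECEEECEEEEECEEECEYEEECEEECEEECEYEEECEEECEEECEYEEECEEECEEECE  (44 'E')
Step 4: EECEEECEYEEECEEECEEECEYEEECEEECEEECEEECEEECEYEEECEEECEEECEYEEECEEEXEECEEECEEECEYEEECEEECEEECEYEEECEEECEEECEYEEECEEEXEECEEECEEECEYEEECEEECEEECEYEEECEEECEEECEYEEECEEEXEECEEECEEECEYEEECEEECEEECEYEEECEEECEEECEYEEECE  (151 'E')
Step 5: EECEEECEYEEECEEECEEECEYEEECEEEXEECEEECEEECEYEEECEEECEEECEYEEECEEECEEECEYEEECEEEXEECEEECEEECEYEEECEEECEEECEYEEECEEECEEECEYEEECEEECEEECEYEEECEEECEEECEYEEECEEEXEECEEECEEECEYEEECEEECEEECEYEEECEEECEEECEYEEECEEEXEECEEECEEECEYEEECEEECEEECEEEEECEEECEYEEECEEECEEECEYEEECEEECEEECEYEEECEEEXEECEEECEEECEYEEECEEECEEECEYEEECEEECEEECEYEEECEEEXEECEEECEEECEYEEECEEECEEECEYEEECEEECEEECEYEEECEEEXEECEEECEEECEYEEECEEECEEECEEEEECEEECEYEEECEEECEEECEYEEECEEECEEECEYEEECEEEXEECEEECEEECEYEEECEEECEEECEYEEECEEECEEECEYEEECEEEXEECEEECEEECEYEEECEEECEEECEYEEECEEECEEECEYEEECEEEXEECEEECEEECEYEEECEEECEEECEEEEECEEECEYEEECEEECEEECEYEEECEEECEEECEYEEECEEEXEECEEECEEECEYEEECEEECEEECEYEEECEEECEEECEYEEECEEEXEECEEECEEECEYEEECEEECEEECEYEEECEEECEEECEYEEECEEEXEECEEECEEECEYEEECE  (529 'E')


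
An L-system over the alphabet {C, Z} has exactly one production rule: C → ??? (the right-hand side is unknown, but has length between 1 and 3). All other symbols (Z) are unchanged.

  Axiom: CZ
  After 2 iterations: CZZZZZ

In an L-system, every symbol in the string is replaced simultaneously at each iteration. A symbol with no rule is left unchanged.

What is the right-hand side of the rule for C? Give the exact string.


Trying C → CZZ:
  Step 0: CZ
  Step 1: CZZZ
  Step 2: CZZZZZ
Matches the given result.

Answer: CZZ


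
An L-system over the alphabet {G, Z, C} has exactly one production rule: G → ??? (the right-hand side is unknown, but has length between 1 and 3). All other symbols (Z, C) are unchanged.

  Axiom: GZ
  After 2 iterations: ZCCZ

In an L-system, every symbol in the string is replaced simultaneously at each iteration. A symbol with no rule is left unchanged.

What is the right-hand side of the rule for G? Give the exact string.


Answer: ZCC

Derivation:
Trying G → ZCC:
  Step 0: GZ
  Step 1: ZCCZ
  Step 2: ZCCZ
Matches the given result.


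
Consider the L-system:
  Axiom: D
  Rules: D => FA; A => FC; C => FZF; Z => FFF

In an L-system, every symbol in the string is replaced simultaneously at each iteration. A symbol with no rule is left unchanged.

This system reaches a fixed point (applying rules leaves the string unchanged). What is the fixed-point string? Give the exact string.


Answer: FFFFFFF

Derivation:
Step 0: D
Step 1: FA
Step 2: FFC
Step 3: FFFZF
Step 4: FFFFFFF
Step 5: FFFFFFF  (unchanged — fixed point at step 4)


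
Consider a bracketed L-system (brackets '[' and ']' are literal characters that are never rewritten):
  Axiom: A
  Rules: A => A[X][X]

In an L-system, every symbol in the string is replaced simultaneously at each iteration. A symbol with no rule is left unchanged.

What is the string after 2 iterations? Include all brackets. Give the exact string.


Answer: A[X][X][X][X]

Derivation:
Step 0: A
Step 1: A[X][X]
Step 2: A[X][X][X][X]


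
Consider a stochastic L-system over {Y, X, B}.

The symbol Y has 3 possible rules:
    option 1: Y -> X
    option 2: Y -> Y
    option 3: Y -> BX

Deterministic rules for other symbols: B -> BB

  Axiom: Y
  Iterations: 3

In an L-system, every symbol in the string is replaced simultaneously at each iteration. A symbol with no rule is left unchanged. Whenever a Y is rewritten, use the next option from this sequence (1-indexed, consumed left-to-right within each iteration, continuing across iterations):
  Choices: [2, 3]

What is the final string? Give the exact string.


Answer: BBX

Derivation:
Step 0: Y
Step 1: Y  (used choices [2])
Step 2: BX  (used choices [3])
Step 3: BBX  (used choices [])
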